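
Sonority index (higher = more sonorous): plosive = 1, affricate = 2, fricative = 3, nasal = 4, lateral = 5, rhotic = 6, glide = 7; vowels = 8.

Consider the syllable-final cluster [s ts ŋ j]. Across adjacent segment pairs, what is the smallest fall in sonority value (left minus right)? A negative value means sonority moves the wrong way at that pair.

/s/ — fricative, sonority 3.
/ts/ — affricate, sonority 2.
/ŋ/ — nasal, sonority 4.
/j/ — glide, sonority 7.
/s/→/ts/: change +1.
/ts/→/ŋ/: change -2.
/ŋ/→/j/: change -3.
Minimum = -3.

-3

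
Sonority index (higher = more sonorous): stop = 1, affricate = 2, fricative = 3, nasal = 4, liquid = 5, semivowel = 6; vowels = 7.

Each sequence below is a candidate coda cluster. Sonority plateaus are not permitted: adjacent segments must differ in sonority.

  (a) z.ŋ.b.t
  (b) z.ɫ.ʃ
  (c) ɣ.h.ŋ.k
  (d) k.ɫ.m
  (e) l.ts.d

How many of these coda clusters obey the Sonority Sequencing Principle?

(a) z.ŋ.b.t: profile 3-4-1-1 — violates.
(b) z.ɫ.ʃ: profile 3-5-3 — violates.
(c) ɣ.h.ŋ.k: profile 3-3-4-1 — violates.
(d) k.ɫ.m: profile 1-5-4 — violates.
(e) l.ts.d: profile 5-2-1 — obeys.

1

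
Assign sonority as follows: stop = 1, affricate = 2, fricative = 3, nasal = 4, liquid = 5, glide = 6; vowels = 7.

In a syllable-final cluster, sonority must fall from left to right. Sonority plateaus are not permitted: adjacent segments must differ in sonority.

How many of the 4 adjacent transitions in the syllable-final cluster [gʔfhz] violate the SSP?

4

/g/ — stop, sonority 1.
/ʔ/ — stop, sonority 1.
/f/ — fricative, sonority 3.
/h/ — fricative, sonority 3.
/z/ — fricative, sonority 3.
/g/→/ʔ/: 1→1 (plateau) — violation.
/ʔ/→/f/: 1→3 (does not fall) — violation.
/f/→/h/: 3→3 (plateau) — violation.
/h/→/z/: 3→3 (plateau) — violation.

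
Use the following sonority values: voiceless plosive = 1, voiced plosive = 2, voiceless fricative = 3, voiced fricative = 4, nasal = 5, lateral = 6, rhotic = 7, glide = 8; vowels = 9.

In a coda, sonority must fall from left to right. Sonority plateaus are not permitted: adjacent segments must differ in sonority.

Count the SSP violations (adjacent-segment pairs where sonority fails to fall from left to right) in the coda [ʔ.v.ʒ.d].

2

/ʔ/: voiceless plosive = 1.
/v/: voiced fricative = 4.
/ʒ/: voiced fricative = 4.
/d/: voiced plosive = 2.
/ʔ/→/v/: 1→4 (does not fall) — violation.
/v/→/ʒ/: 4→4 (plateau) — violation.
/ʒ/→/d/: 4→2 (falls) — ok.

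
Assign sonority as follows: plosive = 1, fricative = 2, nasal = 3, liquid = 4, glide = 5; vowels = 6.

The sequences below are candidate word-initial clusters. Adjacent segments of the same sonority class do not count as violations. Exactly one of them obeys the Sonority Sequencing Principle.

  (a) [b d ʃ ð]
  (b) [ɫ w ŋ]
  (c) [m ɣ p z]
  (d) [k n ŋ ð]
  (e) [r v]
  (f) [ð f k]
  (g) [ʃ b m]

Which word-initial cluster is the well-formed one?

(a) 1-1-2-2 → obeys
(b) 4-5-3 → violates
(c) 3-2-1-2 → violates
(d) 1-3-3-2 → violates
(e) 4-2 → violates
(f) 2-2-1 → violates
(g) 2-1-3 → violates

a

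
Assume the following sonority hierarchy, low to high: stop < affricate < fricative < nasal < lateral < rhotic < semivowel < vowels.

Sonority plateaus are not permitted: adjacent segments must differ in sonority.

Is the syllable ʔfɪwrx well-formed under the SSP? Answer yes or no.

Onset: /ʔ/ is a stop (sonority 1), /f/ is a fricative (sonority 3); then the nucleus /ɪ/ (sonority 8).
Onset profile 1-3-8 — rises to the nucleus.
Coda: /w/ is a semivowel (sonority 7), /r/ is a rhotic (sonority 6), /x/ is a fricative (sonority 3).
Coda profile 8-7-6-3 — falls from the nucleus.

yes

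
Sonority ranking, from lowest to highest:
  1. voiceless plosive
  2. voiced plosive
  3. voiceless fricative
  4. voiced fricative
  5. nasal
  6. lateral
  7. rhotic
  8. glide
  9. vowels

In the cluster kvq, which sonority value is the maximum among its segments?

4

/k/: voiceless plosive = 1.
/v/: voiced fricative = 4.
/q/: voiceless plosive = 1.
The maximum is 4.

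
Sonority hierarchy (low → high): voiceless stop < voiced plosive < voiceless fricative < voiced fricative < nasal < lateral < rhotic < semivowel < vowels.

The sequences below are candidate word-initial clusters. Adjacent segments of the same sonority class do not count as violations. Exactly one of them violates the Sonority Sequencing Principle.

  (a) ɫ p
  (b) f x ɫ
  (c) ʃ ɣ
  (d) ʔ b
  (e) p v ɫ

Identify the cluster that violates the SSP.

a

(a) 6-1 → violates
(b) 3-3-6 → obeys
(c) 3-4 → obeys
(d) 1-2 → obeys
(e) 1-4-6 → obeys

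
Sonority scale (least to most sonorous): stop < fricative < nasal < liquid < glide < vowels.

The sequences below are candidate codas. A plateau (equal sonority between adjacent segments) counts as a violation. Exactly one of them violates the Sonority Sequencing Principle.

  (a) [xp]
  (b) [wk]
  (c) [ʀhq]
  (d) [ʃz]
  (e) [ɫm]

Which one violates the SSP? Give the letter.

(a) sonority 2-1: well-formed.
(b) sonority 5-1: well-formed.
(c) sonority 4-2-1: well-formed.
(d) sonority 2-2: ill-formed.
(e) sonority 4-3: well-formed.

d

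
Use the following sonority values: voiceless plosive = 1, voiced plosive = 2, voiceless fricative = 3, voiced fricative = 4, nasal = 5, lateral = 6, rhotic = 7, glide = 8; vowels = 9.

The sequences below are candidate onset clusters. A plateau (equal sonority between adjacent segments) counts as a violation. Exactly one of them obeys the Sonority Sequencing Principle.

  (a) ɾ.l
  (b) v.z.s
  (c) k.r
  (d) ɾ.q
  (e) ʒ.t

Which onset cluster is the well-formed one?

(a) ɾ.l: profile 7-6 — violates.
(b) v.z.s: profile 4-4-3 — violates.
(c) k.r: profile 1-7 — obeys.
(d) ɾ.q: profile 7-1 — violates.
(e) ʒ.t: profile 4-1 — violates.

c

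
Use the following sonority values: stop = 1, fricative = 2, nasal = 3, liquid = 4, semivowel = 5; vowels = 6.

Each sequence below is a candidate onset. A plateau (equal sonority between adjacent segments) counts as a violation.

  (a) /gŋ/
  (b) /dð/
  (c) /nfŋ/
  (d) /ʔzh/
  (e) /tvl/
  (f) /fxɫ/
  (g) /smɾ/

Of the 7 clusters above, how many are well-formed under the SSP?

4

(a) /gŋ/: profile 1-3 — obeys.
(b) /dð/: profile 1-2 — obeys.
(c) /nfŋ/: profile 3-2-3 — violates.
(d) /ʔzh/: profile 1-2-2 — violates.
(e) /tvl/: profile 1-2-4 — obeys.
(f) /fxɫ/: profile 2-2-4 — violates.
(g) /smɾ/: profile 2-3-4 — obeys.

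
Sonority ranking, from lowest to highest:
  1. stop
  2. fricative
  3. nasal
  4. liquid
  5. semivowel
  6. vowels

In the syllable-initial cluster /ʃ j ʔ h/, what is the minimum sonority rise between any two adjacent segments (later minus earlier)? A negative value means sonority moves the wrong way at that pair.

-4

/ʃ/ is a fricative (sonority 2).
/j/ is a semivowel (sonority 5).
/ʔ/ is a stop (sonority 1).
/h/ is a fricative (sonority 2).
/ʃ/→/j/: change +3.
/j/→/ʔ/: change -4.
/ʔ/→/h/: change +1.
Minimum = -4.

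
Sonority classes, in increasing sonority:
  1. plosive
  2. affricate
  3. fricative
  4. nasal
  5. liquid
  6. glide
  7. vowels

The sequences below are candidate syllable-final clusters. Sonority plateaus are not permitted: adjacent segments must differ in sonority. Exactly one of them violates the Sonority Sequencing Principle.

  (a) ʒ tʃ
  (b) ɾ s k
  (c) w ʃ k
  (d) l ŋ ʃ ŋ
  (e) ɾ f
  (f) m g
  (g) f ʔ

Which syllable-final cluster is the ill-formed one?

(a) 3-2 → obeys
(b) 5-3-1 → obeys
(c) 6-3-1 → obeys
(d) 5-4-3-4 → violates
(e) 5-3 → obeys
(f) 4-1 → obeys
(g) 3-1 → obeys

d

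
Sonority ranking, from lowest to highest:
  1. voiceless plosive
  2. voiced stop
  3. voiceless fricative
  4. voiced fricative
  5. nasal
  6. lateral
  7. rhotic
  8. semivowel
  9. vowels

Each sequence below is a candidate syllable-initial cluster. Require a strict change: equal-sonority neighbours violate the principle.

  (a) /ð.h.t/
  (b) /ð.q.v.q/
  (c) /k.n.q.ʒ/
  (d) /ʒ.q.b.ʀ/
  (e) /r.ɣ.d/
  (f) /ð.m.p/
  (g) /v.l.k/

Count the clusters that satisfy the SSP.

(a) /ð.h.t/: profile 4-3-1 — violates.
(b) /ð.q.v.q/: profile 4-1-4-1 — violates.
(c) /k.n.q.ʒ/: profile 1-5-1-4 — violates.
(d) /ʒ.q.b.ʀ/: profile 4-1-2-7 — violates.
(e) /r.ɣ.d/: profile 7-4-2 — violates.
(f) /ð.m.p/: profile 4-5-1 — violates.
(g) /v.l.k/: profile 4-6-1 — violates.

0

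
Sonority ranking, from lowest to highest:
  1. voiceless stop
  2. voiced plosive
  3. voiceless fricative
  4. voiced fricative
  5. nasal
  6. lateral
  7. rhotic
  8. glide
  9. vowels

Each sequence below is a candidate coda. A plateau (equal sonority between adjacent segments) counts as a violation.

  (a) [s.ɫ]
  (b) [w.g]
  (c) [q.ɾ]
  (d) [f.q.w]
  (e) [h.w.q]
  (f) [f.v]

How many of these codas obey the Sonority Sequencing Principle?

(a) [s.ɫ]: profile 3-6 — violates.
(b) [w.g]: profile 8-2 — obeys.
(c) [q.ɾ]: profile 1-7 — violates.
(d) [f.q.w]: profile 3-1-8 — violates.
(e) [h.w.q]: profile 3-8-1 — violates.
(f) [f.v]: profile 3-4 — violates.

1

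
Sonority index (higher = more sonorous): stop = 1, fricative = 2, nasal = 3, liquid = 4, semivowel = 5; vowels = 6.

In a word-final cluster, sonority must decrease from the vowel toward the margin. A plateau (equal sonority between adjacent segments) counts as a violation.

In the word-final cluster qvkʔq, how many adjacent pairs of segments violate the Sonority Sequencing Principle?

3

/q/ — stop, sonority 1.
/v/ — fricative, sonority 2.
/k/ — stop, sonority 1.
/ʔ/ — stop, sonority 1.
/q/ — stop, sonority 1.
/q/→/v/: 1→2 (does not fall) — violation.
/v/→/k/: 2→1 (falls) — ok.
/k/→/ʔ/: 1→1 (plateau) — violation.
/ʔ/→/q/: 1→1 (plateau) — violation.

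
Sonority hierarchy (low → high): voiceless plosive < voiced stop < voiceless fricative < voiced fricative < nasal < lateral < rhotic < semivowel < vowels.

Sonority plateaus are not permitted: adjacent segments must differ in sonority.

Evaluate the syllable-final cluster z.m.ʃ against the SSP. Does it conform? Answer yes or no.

no

/z/ is a voiced fricative (sonority 4).
/m/ is a nasal (sonority 5).
/ʃ/ is a voiceless fricative (sonority 3).
The profile is 4-5-3. Between /z/ (4) and /m/ (5) sonority does not fall, so the cluster violates the SSP.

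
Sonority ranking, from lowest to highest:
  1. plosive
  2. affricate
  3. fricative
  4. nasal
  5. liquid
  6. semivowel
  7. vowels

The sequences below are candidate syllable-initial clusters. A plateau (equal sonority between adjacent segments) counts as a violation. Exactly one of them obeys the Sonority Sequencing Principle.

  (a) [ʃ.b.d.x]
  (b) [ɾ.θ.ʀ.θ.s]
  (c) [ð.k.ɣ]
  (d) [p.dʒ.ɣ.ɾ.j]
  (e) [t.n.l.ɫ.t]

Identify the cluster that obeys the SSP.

(a) [ʃ.b.d.x]: profile 3-1-1-3 — violates.
(b) [ɾ.θ.ʀ.θ.s]: profile 5-3-5-3-3 — violates.
(c) [ð.k.ɣ]: profile 3-1-3 — violates.
(d) [p.dʒ.ɣ.ɾ.j]: profile 1-2-3-5-6 — obeys.
(e) [t.n.l.ɫ.t]: profile 1-4-5-5-1 — violates.

d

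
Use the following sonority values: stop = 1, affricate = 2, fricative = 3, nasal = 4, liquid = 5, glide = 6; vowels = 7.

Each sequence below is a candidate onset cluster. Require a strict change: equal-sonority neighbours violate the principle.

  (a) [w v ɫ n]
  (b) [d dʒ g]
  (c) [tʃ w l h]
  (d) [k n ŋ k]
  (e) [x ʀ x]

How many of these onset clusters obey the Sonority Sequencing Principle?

(a) [w v ɫ n]: profile 6-3-5-4 — violates.
(b) [d dʒ g]: profile 1-2-1 — violates.
(c) [tʃ w l h]: profile 2-6-5-3 — violates.
(d) [k n ŋ k]: profile 1-4-4-1 — violates.
(e) [x ʀ x]: profile 3-5-3 — violates.

0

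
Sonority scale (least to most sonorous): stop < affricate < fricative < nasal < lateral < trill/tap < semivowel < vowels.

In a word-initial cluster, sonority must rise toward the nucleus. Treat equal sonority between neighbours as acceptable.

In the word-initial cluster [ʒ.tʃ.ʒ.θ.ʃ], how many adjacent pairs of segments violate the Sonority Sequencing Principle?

1

/ʒ/ is a fricative (sonority 3).
/tʃ/ is an affricate (sonority 2).
/ʒ/ is a fricative (sonority 3).
/θ/ is a fricative (sonority 3).
/ʃ/ is a fricative (sonority 3).
/ʒ/→/tʃ/: 3→2 (does not rise) — violation.
/tʃ/→/ʒ/: 2→3 (rises) — ok.
/ʒ/→/θ/: 3→3 (plateau, allowed) — ok.
/θ/→/ʃ/: 3→3 (plateau, allowed) — ok.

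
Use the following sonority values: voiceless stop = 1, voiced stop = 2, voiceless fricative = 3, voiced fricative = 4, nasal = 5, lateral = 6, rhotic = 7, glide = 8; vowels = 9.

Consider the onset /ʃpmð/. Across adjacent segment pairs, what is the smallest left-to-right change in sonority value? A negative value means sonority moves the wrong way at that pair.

/ʃ/ — voiceless fricative, sonority 3.
/p/ — voiceless stop, sonority 1.
/m/ — nasal, sonority 5.
/ð/ — voiced fricative, sonority 4.
/ʃ/→/p/: change -2.
/p/→/m/: change +4.
/m/→/ð/: change -1.
Minimum = -2.

-2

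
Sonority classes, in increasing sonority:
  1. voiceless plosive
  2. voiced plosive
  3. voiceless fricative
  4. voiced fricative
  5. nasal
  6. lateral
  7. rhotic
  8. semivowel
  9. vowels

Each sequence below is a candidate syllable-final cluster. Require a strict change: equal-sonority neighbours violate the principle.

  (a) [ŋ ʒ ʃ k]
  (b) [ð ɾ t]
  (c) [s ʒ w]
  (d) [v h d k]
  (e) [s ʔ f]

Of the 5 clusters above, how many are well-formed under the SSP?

(a) 5-4-3-1 → obeys
(b) 4-7-1 → violates
(c) 3-4-8 → violates
(d) 4-3-2-1 → obeys
(e) 3-1-3 → violates

2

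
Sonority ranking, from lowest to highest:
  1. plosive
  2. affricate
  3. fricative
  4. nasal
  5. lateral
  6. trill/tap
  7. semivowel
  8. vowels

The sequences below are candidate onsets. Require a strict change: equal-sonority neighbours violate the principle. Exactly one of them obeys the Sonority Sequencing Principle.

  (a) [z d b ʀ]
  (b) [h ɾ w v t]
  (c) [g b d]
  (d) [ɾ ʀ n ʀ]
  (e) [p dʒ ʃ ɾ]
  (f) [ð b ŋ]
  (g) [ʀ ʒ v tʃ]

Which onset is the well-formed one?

e

(a) sonority 3-1-1-6: ill-formed.
(b) sonority 3-6-7-3-1: ill-formed.
(c) sonority 1-1-1: ill-formed.
(d) sonority 6-6-4-6: ill-formed.
(e) sonority 1-2-3-6: well-formed.
(f) sonority 3-1-4: ill-formed.
(g) sonority 6-3-3-2: ill-formed.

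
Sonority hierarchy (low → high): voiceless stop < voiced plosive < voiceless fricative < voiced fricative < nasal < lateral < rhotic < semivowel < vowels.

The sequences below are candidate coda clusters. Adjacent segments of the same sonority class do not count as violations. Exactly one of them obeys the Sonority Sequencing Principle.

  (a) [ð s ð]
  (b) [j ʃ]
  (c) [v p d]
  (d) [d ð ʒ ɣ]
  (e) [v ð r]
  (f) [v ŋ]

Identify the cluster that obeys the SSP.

b

(a) sonority 4-3-4: ill-formed.
(b) sonority 8-3: well-formed.
(c) sonority 4-1-2: ill-formed.
(d) sonority 2-4-4-4: ill-formed.
(e) sonority 4-4-7: ill-formed.
(f) sonority 4-5: ill-formed.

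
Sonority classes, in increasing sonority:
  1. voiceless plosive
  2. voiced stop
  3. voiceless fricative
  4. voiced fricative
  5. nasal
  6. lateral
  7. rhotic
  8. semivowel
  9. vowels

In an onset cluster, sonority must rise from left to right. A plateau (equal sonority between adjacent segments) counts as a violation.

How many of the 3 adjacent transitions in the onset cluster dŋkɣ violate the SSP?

/d/ — voiced stop, sonority 2.
/ŋ/ — nasal, sonority 5.
/k/ — voiceless plosive, sonority 1.
/ɣ/ — voiced fricative, sonority 4.
/d/→/ŋ/: 2→5 (rises) — ok.
/ŋ/→/k/: 5→1 (does not rise) — violation.
/k/→/ɣ/: 1→4 (rises) — ok.

1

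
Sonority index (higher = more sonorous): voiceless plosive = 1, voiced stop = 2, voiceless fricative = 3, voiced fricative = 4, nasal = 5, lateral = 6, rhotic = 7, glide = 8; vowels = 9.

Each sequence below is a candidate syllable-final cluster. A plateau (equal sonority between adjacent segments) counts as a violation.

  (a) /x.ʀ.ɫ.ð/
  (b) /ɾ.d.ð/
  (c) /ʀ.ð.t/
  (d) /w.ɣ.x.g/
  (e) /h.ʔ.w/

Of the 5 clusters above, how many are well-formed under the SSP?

2

(a) /x.ʀ.ɫ.ð/: profile 3-7-6-4 — violates.
(b) /ɾ.d.ð/: profile 7-2-4 — violates.
(c) /ʀ.ð.t/: profile 7-4-1 — obeys.
(d) /w.ɣ.x.g/: profile 8-4-3-2 — obeys.
(e) /h.ʔ.w/: profile 3-1-8 — violates.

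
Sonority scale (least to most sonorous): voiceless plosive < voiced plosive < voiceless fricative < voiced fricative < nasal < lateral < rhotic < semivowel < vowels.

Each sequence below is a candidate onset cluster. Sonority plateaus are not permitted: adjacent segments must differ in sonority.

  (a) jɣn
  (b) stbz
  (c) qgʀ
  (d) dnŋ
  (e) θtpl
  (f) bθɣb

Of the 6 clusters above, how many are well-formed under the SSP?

(a) 8-4-5 → violates
(b) 3-1-2-4 → violates
(c) 1-2-7 → obeys
(d) 2-5-5 → violates
(e) 3-1-1-6 → violates
(f) 2-3-4-2 → violates

1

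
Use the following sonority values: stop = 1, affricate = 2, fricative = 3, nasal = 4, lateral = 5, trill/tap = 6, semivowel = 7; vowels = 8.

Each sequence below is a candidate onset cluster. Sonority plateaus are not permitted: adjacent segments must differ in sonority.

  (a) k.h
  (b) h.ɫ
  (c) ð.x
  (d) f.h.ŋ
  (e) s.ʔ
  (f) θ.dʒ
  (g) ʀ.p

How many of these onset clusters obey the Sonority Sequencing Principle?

(a) k.h: profile 1-3 — obeys.
(b) h.ɫ: profile 3-5 — obeys.
(c) ð.x: profile 3-3 — violates.
(d) f.h.ŋ: profile 3-3-4 — violates.
(e) s.ʔ: profile 3-1 — violates.
(f) θ.dʒ: profile 3-2 — violates.
(g) ʀ.p: profile 6-1 — violates.

2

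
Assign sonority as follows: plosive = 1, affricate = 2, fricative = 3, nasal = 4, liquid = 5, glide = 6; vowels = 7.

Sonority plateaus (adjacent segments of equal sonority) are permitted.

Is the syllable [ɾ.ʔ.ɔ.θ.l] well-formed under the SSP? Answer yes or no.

no

Onset: /ɾ/ is a liquid (sonority 5), /ʔ/ is a plosive (sonority 1); then the nucleus /ɔ/ (sonority 7).
Onset profile 5-1-7 — does not rise throughout.
Coda: /θ/ is a fricative (sonority 3), /l/ is a liquid (sonority 5).
Coda profile 7-3-5 — does not fall throughout.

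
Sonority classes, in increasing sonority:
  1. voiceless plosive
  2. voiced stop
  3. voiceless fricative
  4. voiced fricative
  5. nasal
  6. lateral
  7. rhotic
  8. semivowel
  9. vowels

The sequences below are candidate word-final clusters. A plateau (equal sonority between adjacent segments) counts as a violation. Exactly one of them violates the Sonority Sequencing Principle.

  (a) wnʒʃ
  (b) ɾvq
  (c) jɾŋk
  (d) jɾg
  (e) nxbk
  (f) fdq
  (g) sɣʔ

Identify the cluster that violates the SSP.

g

(a) sonority 8-5-4-3: well-formed.
(b) sonority 7-4-1: well-formed.
(c) sonority 8-7-5-1: well-formed.
(d) sonority 8-7-2: well-formed.
(e) sonority 5-3-2-1: well-formed.
(f) sonority 3-2-1: well-formed.
(g) sonority 3-4-1: ill-formed.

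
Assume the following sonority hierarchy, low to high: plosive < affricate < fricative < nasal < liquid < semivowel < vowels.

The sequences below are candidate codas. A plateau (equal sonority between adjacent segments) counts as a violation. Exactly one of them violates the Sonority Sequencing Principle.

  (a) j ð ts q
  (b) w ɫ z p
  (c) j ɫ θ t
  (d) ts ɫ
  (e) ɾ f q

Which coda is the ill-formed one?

(a) j ð ts q: profile 6-3-2-1 — obeys.
(b) w ɫ z p: profile 6-5-3-1 — obeys.
(c) j ɫ θ t: profile 6-5-3-1 — obeys.
(d) ts ɫ: profile 2-5 — violates.
(e) ɾ f q: profile 5-3-1 — obeys.

d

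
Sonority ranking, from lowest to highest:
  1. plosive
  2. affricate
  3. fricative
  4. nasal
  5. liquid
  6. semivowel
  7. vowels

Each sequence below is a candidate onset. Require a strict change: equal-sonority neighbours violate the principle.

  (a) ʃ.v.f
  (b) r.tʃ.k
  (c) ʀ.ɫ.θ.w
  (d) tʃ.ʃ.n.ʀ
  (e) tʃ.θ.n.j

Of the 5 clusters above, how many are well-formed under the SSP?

(a) ʃ.v.f: profile 3-3-3 — violates.
(b) r.tʃ.k: profile 5-2-1 — violates.
(c) ʀ.ɫ.θ.w: profile 5-5-3-6 — violates.
(d) tʃ.ʃ.n.ʀ: profile 2-3-4-5 — obeys.
(e) tʃ.θ.n.j: profile 2-3-4-6 — obeys.

2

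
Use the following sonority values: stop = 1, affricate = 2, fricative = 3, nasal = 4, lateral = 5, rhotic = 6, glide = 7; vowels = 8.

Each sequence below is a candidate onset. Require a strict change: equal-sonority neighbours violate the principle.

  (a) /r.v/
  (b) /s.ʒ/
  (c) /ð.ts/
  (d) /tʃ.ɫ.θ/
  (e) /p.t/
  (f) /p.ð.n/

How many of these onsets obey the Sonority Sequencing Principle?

(a) sonority 6-3: ill-formed.
(b) sonority 3-3: ill-formed.
(c) sonority 3-2: ill-formed.
(d) sonority 2-5-3: ill-formed.
(e) sonority 1-1: ill-formed.
(f) sonority 1-3-4: well-formed.

1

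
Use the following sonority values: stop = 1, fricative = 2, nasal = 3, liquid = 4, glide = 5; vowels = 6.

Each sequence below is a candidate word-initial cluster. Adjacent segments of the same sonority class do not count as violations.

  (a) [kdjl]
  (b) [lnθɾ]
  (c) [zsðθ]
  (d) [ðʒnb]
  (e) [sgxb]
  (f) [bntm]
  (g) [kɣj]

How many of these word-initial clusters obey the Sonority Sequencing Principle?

(a) sonority 1-1-5-4: ill-formed.
(b) sonority 4-3-2-4: ill-formed.
(c) sonority 2-2-2-2: well-formed.
(d) sonority 2-2-3-1: ill-formed.
(e) sonority 2-1-2-1: ill-formed.
(f) sonority 1-3-1-3: ill-formed.
(g) sonority 1-2-5: well-formed.

2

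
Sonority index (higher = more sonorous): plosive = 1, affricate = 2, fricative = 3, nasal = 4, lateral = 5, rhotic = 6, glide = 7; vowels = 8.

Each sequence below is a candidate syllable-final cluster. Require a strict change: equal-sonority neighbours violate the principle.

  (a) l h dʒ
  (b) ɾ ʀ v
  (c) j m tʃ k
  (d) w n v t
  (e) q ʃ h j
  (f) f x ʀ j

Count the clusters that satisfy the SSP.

3

(a) sonority 5-3-2: well-formed.
(b) sonority 6-6-3: ill-formed.
(c) sonority 7-4-2-1: well-formed.
(d) sonority 7-4-3-1: well-formed.
(e) sonority 1-3-3-7: ill-formed.
(f) sonority 3-3-6-7: ill-formed.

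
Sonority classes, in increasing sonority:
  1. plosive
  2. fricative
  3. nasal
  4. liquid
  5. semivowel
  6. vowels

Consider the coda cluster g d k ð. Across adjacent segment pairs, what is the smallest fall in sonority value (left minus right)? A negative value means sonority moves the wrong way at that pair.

-1

/g/ is a plosive (sonority 1).
/d/ is a plosive (sonority 1).
/k/ is a plosive (sonority 1).
/ð/ is a fricative (sonority 2).
/g/→/d/: change +0.
/d/→/k/: change +0.
/k/→/ð/: change -1.
Minimum = -1.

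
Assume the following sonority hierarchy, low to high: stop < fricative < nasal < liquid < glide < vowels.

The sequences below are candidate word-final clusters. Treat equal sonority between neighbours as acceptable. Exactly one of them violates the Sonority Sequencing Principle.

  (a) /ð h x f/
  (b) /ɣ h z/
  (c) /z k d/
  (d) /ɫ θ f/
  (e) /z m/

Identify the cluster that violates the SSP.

e

(a) sonority 2-2-2-2: well-formed.
(b) sonority 2-2-2: well-formed.
(c) sonority 2-1-1: well-formed.
(d) sonority 4-2-2: well-formed.
(e) sonority 2-3: ill-formed.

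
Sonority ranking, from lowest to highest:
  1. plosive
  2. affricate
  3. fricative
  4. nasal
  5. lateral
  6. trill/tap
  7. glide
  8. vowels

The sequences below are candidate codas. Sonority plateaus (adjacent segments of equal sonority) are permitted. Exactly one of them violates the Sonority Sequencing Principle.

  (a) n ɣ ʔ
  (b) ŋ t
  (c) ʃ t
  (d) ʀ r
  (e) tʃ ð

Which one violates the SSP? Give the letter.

e

(a) 4-3-1 → obeys
(b) 4-1 → obeys
(c) 3-1 → obeys
(d) 6-6 → obeys
(e) 2-3 → violates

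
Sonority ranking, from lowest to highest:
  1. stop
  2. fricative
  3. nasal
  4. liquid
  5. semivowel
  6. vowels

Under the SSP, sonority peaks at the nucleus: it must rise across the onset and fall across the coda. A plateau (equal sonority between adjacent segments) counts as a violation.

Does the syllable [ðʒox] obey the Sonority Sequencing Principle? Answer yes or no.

no

Onset: /ð/ is a fricative (sonority 2), /ʒ/ is a fricative (sonority 2); then the nucleus /o/ (sonority 6).
Onset profile 2-2-6 — does not strictly rise throughout.
Coda: /x/ is a fricative (sonority 2).
Coda profile 6-2 — falls from the nucleus.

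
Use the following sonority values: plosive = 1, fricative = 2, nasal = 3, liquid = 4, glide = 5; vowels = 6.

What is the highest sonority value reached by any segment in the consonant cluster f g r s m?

/f/ — fricative, sonority 2.
/g/ — plosive, sonority 1.
/r/ — liquid, sonority 4.
/s/ — fricative, sonority 2.
/m/ — nasal, sonority 3.
The maximum is 4.

4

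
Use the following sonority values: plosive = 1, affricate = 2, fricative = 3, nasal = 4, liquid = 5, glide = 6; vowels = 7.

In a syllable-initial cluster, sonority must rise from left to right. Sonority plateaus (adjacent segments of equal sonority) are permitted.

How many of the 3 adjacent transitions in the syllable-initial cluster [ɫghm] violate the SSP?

/ɫ/: liquid = 5.
/g/: plosive = 1.
/h/: fricative = 3.
/m/: nasal = 4.
/ɫ/→/g/: 5→1 (does not rise) — violation.
/g/→/h/: 1→3 (rises) — ok.
/h/→/m/: 3→4 (rises) — ok.

1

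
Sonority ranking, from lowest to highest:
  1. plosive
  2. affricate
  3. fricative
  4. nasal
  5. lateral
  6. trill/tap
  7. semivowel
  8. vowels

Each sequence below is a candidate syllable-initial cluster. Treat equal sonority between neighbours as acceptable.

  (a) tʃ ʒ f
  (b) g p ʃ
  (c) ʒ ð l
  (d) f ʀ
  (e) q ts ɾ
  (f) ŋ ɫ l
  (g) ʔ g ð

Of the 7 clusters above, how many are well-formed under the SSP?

7

(a) sonority 2-3-3: well-formed.
(b) sonority 1-1-3: well-formed.
(c) sonority 3-3-5: well-formed.
(d) sonority 3-6: well-formed.
(e) sonority 1-2-6: well-formed.
(f) sonority 4-5-5: well-formed.
(g) sonority 1-1-3: well-formed.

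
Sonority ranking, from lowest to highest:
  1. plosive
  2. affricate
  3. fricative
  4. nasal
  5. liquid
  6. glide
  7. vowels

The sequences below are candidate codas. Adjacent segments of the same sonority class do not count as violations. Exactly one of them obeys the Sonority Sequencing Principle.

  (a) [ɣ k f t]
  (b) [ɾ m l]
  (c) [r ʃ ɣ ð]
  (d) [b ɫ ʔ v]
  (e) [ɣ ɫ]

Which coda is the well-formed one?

c

(a) [ɣ k f t]: profile 3-1-3-1 — violates.
(b) [ɾ m l]: profile 5-4-5 — violates.
(c) [r ʃ ɣ ð]: profile 5-3-3-3 — obeys.
(d) [b ɫ ʔ v]: profile 1-5-1-3 — violates.
(e) [ɣ ɫ]: profile 3-5 — violates.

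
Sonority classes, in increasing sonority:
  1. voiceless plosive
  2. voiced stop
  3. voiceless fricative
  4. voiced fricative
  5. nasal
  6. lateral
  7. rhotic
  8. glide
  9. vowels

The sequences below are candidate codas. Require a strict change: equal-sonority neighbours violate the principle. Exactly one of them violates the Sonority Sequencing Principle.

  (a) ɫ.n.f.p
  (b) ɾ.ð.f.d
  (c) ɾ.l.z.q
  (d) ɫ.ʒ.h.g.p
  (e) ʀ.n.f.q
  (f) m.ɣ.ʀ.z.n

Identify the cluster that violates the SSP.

(a) 6-5-3-1 → obeys
(b) 7-4-3-2 → obeys
(c) 7-6-4-1 → obeys
(d) 6-4-3-2-1 → obeys
(e) 7-5-3-1 → obeys
(f) 5-4-7-4-5 → violates

f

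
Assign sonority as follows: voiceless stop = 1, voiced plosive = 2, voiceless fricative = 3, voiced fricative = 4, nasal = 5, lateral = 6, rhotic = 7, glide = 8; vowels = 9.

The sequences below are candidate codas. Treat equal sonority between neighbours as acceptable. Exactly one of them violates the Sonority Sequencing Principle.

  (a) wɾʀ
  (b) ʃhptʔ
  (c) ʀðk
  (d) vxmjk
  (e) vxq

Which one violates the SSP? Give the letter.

(a) sonority 8-7-7: well-formed.
(b) sonority 3-3-1-1-1: well-formed.
(c) sonority 7-4-1: well-formed.
(d) sonority 4-3-5-8-1: ill-formed.
(e) sonority 4-3-1: well-formed.

d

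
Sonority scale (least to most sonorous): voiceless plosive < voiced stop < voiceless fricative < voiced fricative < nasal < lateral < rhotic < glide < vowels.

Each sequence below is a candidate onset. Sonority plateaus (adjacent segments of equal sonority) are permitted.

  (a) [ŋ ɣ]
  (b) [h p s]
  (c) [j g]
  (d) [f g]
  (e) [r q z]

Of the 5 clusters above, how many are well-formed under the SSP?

0

(a) [ŋ ɣ]: profile 5-4 — violates.
(b) [h p s]: profile 3-1-3 — violates.
(c) [j g]: profile 8-2 — violates.
(d) [f g]: profile 3-2 — violates.
(e) [r q z]: profile 7-1-4 — violates.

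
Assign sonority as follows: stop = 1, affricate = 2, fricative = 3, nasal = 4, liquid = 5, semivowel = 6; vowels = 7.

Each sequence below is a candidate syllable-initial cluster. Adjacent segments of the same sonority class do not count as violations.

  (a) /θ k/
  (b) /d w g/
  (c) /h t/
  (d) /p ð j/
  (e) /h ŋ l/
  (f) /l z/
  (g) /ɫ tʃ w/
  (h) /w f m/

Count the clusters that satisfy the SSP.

(a) sonority 3-1: ill-formed.
(b) sonority 1-6-1: ill-formed.
(c) sonority 3-1: ill-formed.
(d) sonority 1-3-6: well-formed.
(e) sonority 3-4-5: well-formed.
(f) sonority 5-3: ill-formed.
(g) sonority 5-2-6: ill-formed.
(h) sonority 6-3-4: ill-formed.

2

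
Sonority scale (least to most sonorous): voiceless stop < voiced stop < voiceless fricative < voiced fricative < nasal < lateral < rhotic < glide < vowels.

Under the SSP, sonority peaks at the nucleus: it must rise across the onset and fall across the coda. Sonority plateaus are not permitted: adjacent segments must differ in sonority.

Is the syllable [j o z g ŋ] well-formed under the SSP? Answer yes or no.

no

Onset: /j/ is a glide (sonority 8); then the nucleus /o/ (sonority 9).
Onset profile 8-9 — rises to the nucleus.
Coda: /z/ is a voiced fricative (sonority 4), /g/ is a voiced stop (sonority 2), /ŋ/ is a nasal (sonority 5).
Coda profile 9-4-2-5 — does not strictly fall throughout.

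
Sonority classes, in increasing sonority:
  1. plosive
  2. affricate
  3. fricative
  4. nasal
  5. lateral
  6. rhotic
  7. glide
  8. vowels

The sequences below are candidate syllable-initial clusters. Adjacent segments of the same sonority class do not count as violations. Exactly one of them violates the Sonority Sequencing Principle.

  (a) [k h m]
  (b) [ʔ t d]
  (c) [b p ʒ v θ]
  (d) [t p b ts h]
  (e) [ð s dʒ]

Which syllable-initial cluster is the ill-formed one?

(a) sonority 1-3-4: well-formed.
(b) sonority 1-1-1: well-formed.
(c) sonority 1-1-3-3-3: well-formed.
(d) sonority 1-1-1-2-3: well-formed.
(e) sonority 3-3-2: ill-formed.

e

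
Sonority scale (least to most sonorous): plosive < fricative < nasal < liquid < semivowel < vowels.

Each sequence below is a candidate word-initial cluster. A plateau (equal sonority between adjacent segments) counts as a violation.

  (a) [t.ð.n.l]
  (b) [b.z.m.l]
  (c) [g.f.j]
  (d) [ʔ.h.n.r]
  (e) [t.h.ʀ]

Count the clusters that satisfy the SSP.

5

(a) 1-2-3-4 → obeys
(b) 1-2-3-4 → obeys
(c) 1-2-5 → obeys
(d) 1-2-3-4 → obeys
(e) 1-2-4 → obeys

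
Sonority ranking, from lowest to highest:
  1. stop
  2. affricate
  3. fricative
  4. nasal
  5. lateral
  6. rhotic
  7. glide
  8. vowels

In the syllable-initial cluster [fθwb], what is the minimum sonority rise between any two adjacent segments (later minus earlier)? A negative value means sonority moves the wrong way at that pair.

/f/ — fricative, sonority 3.
/θ/ — fricative, sonority 3.
/w/ — glide, sonority 7.
/b/ — stop, sonority 1.
/f/→/θ/: change +0.
/θ/→/w/: change +4.
/w/→/b/: change -6.
Minimum = -6.

-6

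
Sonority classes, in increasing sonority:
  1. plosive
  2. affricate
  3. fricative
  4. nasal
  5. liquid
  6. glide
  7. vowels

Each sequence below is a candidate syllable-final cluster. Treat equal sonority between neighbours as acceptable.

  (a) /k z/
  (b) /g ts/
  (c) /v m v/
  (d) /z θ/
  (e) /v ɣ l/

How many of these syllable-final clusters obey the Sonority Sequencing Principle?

(a) 1-3 → violates
(b) 1-2 → violates
(c) 3-4-3 → violates
(d) 3-3 → obeys
(e) 3-3-5 → violates

1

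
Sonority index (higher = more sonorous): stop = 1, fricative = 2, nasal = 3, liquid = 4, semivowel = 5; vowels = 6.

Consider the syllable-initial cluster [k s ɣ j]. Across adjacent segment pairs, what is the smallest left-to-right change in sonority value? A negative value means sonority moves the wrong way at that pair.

/k/: stop = 1.
/s/: fricative = 2.
/ɣ/: fricative = 2.
/j/: semivowel = 5.
/k/→/s/: change +1.
/s/→/ɣ/: change +0.
/ɣ/→/j/: change +3.
Minimum = 0.

0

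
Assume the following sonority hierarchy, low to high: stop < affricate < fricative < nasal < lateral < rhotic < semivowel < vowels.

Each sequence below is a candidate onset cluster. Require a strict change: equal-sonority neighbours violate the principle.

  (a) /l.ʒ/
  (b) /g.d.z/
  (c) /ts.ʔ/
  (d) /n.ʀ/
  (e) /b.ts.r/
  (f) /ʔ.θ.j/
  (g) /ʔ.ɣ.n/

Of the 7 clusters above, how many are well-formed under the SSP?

4

(a) /l.ʒ/: profile 5-3 — violates.
(b) /g.d.z/: profile 1-1-3 — violates.
(c) /ts.ʔ/: profile 2-1 — violates.
(d) /n.ʀ/: profile 4-6 — obeys.
(e) /b.ts.r/: profile 1-2-6 — obeys.
(f) /ʔ.θ.j/: profile 1-3-7 — obeys.
(g) /ʔ.ɣ.n/: profile 1-3-4 — obeys.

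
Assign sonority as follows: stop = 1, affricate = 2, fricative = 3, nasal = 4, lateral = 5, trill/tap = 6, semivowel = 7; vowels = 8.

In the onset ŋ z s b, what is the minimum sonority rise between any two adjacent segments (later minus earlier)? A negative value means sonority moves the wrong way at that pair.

/ŋ/: nasal = 4.
/z/: fricative = 3.
/s/: fricative = 3.
/b/: stop = 1.
/ŋ/→/z/: change -1.
/z/→/s/: change +0.
/s/→/b/: change -2.
Minimum = -2.

-2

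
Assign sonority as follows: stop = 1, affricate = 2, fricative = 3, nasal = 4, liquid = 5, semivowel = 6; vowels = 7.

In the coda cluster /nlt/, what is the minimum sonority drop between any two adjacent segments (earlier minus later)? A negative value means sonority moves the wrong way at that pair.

-1

/n/ is a nasal (sonority 4).
/l/ is a liquid (sonority 5).
/t/ is a stop (sonority 1).
/n/→/l/: change -1.
/l/→/t/: change +4.
Minimum = -1.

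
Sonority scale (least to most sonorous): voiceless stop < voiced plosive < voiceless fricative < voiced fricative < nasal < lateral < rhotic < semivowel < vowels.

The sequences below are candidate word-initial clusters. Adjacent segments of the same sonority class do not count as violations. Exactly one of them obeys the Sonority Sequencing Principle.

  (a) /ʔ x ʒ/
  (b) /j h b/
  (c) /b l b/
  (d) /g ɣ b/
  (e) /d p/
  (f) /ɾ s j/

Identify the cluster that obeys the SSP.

a

(a) 1-3-4 → obeys
(b) 8-3-2 → violates
(c) 2-6-2 → violates
(d) 2-4-2 → violates
(e) 2-1 → violates
(f) 7-3-8 → violates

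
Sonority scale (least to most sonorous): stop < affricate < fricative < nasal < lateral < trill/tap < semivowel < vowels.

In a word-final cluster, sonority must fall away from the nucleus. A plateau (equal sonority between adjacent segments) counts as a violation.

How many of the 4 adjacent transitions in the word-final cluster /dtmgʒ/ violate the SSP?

3

/d/: stop = 1.
/t/: stop = 1.
/m/: nasal = 4.
/g/: stop = 1.
/ʒ/: fricative = 3.
/d/→/t/: 1→1 (plateau) — violation.
/t/→/m/: 1→4 (does not fall) — violation.
/m/→/g/: 4→1 (falls) — ok.
/g/→/ʒ/: 1→3 (does not fall) — violation.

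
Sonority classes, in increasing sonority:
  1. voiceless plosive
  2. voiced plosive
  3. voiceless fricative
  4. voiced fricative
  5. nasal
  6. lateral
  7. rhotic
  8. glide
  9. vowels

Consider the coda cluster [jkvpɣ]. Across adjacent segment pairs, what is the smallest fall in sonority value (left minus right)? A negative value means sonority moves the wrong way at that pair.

-3

/j/: glide = 8.
/k/: voiceless plosive = 1.
/v/: voiced fricative = 4.
/p/: voiceless plosive = 1.
/ɣ/: voiced fricative = 4.
/j/→/k/: change +7.
/k/→/v/: change -3.
/v/→/p/: change +3.
/p/→/ɣ/: change -3.
Minimum = -3.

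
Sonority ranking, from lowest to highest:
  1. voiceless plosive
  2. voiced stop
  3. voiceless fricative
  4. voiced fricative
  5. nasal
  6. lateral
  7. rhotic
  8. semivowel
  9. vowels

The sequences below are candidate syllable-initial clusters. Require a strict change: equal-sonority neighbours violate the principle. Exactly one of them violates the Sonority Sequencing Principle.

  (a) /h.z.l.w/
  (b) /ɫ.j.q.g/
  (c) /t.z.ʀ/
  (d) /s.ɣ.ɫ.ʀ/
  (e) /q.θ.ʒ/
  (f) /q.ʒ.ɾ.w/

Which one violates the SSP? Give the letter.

b

(a) sonority 3-4-6-8: well-formed.
(b) sonority 6-8-1-2: ill-formed.
(c) sonority 1-4-7: well-formed.
(d) sonority 3-4-6-7: well-formed.
(e) sonority 1-3-4: well-formed.
(f) sonority 1-4-7-8: well-formed.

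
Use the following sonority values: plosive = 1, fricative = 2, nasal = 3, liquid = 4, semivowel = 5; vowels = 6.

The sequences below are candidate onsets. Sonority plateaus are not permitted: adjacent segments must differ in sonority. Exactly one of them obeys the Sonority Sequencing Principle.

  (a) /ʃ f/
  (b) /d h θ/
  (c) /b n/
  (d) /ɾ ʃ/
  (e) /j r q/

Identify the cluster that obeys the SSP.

c

(a) /ʃ f/: profile 2-2 — violates.
(b) /d h θ/: profile 1-2-2 — violates.
(c) /b n/: profile 1-3 — obeys.
(d) /ɾ ʃ/: profile 4-2 — violates.
(e) /j r q/: profile 5-4-1 — violates.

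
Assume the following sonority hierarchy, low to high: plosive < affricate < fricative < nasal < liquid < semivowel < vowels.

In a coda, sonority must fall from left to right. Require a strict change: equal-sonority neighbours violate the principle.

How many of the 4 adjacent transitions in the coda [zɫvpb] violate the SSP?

2

/z/ is a fricative (sonority 3).
/ɫ/ is a liquid (sonority 5).
/v/ is a fricative (sonority 3).
/p/ is a plosive (sonority 1).
/b/ is a plosive (sonority 1).
/z/→/ɫ/: 3→5 (does not fall) — violation.
/ɫ/→/v/: 5→3 (falls) — ok.
/v/→/p/: 3→1 (falls) — ok.
/p/→/b/: 1→1 (plateau) — violation.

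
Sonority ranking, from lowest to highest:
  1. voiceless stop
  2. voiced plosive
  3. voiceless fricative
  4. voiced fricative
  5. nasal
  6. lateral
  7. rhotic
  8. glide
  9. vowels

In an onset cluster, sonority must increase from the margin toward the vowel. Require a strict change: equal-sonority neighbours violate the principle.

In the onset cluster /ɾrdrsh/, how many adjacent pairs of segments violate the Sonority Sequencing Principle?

4

/ɾ/ — rhotic, sonority 7.
/r/ — rhotic, sonority 7.
/d/ — voiced plosive, sonority 2.
/r/ — rhotic, sonority 7.
/s/ — voiceless fricative, sonority 3.
/h/ — voiceless fricative, sonority 3.
/ɾ/→/r/: 7→7 (plateau) — violation.
/r/→/d/: 7→2 (does not rise) — violation.
/d/→/r/: 2→7 (rises) — ok.
/r/→/s/: 7→3 (does not rise) — violation.
/s/→/h/: 3→3 (plateau) — violation.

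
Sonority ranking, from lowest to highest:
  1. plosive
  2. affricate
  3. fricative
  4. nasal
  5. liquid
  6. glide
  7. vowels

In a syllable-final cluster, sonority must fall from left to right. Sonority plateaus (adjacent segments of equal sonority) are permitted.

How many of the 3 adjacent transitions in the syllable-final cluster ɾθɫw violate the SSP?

2

/ɾ/ is a liquid (sonority 5).
/θ/ is a fricative (sonority 3).
/ɫ/ is a liquid (sonority 5).
/w/ is a glide (sonority 6).
/ɾ/→/θ/: 5→3 (falls) — ok.
/θ/→/ɫ/: 3→5 (does not fall) — violation.
/ɫ/→/w/: 5→6 (does not fall) — violation.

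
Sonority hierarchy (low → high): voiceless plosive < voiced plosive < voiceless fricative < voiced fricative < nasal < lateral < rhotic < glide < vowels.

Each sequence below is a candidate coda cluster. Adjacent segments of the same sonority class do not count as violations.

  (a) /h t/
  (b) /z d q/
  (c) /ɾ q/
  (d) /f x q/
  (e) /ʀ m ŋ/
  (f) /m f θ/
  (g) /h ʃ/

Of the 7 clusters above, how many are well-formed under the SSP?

(a) sonority 3-1: well-formed.
(b) sonority 4-2-1: well-formed.
(c) sonority 7-1: well-formed.
(d) sonority 3-3-1: well-formed.
(e) sonority 7-5-5: well-formed.
(f) sonority 5-3-3: well-formed.
(g) sonority 3-3: well-formed.

7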